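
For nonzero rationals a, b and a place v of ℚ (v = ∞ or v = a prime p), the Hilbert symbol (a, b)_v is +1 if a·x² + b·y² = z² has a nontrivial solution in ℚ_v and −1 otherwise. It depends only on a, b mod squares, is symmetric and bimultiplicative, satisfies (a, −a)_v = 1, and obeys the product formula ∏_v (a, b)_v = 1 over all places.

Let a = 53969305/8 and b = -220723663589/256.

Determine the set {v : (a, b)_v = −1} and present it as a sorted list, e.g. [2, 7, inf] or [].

[2, 17]

Mod squares: a ≡ 2210, b ≡ -221. Check v ∈ {∞, 2, 5, 11, 13, 17}.
v=5: a=5^1·(≡2), b=5^0·(≡1) mod 5; (2|5)=-1, (1|5)=+1; (−1)^{1·0·2}·(-1)^0·(+1)^1 = +1.
v=11: a=11^0·(≡2), b=11^2·(≡6) mod 11; (2|11)=-1, (6|11)=-1; (−1)^{0·2·5}·(-1)^2·(-1)^0 = +1.
v=2: v_2(a)=-3, v_2(b)=-8; units ≡ 1, 3 (mod 8); ε·ε+αω+βω = 0·1+-3·1+-8·0 ≡ 1  ⇒  (a,b)_2 = -1.
v=13: a=13^3·(≡1), b=13^5·(≡12) mod 13; (1|13)=+1, (12|13)=+1; (−1)^{3·5·6}·(+1)^5·(+1)^3 = +1.
v=17: a=17^3·(≡11), b=17^3·(≡8) mod 17; (11|17)=-1, (8|17)=+1; (−1)^{3·3·8}·(-1)^3·(+1)^3 = -1.
v=∞: 2210 > 0 and -221 < 0  ⇒  (a,b)_∞ = +1.
|Ram(2210, -221)| = 2, even; anisotropic at {2, 17}.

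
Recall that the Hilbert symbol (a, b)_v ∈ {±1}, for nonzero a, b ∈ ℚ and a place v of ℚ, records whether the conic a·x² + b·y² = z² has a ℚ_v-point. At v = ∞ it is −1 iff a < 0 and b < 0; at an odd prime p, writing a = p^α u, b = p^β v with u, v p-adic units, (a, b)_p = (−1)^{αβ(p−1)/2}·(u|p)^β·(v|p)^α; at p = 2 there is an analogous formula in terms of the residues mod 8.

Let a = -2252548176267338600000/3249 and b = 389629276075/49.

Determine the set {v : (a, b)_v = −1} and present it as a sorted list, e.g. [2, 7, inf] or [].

Mod squares: a ≡ -185, b ≡ 67363. Check v ∈ {∞, 2, 3, 5, 7, 13, 19, 31, 37, 41, 53}.
v=3: a=3^-2·(≡1), b=3^0·(≡1) mod 3; (1|3)=+1, (1|3)=+1; (−1)^{-2·0·1}·(+1)^0·(+1)^-2 = +1.
v=53: a=53^2·(≡3), b=53^1·(≡47) mod 53; (3|53)=-1, (47|53)=+1; (−1)^{2·1·26}·(-1)^1·(+1)^2 = -1.
v=5: a=5^5·(≡2), b=5^2·(≡2) mod 5; (2|5)=-1, (2|5)=-1; (−1)^{5·2·2}·(-1)^2·(-1)^5 = -1.
v=13: a=13^0·(≡12), b=13^2·(≡9) mod 13; (12|13)=+1, (9|13)=+1; (−1)^{0·2·6}·(+1)^2·(+1)^0 = +1.
v=∞: -185 < 0 and 67363 > 0  ⇒  (a,b)_∞ = +1.
v=2: v_2(a)=6, v_2(b)=0; units ≡ 7, 3 (mod 8); ε·ε+αω+βω = 1·1+6·1+0·0 ≡ 1  ⇒  (a,b)_2 = -1.
v=7: a=7^2·(≡2), b=7^-2·(≡4) mod 7; (2|7)=+1, (4|7)=+1; (−1)^{2·-2·3}·(+1)^-2·(+1)^2 = +1.
v=19: a=19^-2·(≡7), b=19^0·(≡12) mod 19; (7|19)=+1, (12|19)=-1; (−1)^{-2·0·9}·(+1)^0·(-1)^-2 = +1.
v=41: a=41^2·(≡36), b=41^1·(≡12) mod 41; (36|41)=+1, (12|41)=-1; (−1)^{2·1·20}·(+1)^1·(-1)^2 = +1.
v=31: a=31^2·(≡14), b=31^1·(≡23) mod 31; (14|31)=+1, (23|31)=-1; (−1)^{2·1·15}·(+1)^1·(-1)^2 = +1.
v=37: a=37^3·(≡8), b=37^2·(≡35) mod 37; (8|37)=-1, (35|37)=-1; (−1)^{3·2·18}·(-1)^2·(-1)^3 = -1.
(-185, 67363 / ℚ) ramifies at {2, 5, 37, 53}: a division algebra.

[2, 5, 37, 53]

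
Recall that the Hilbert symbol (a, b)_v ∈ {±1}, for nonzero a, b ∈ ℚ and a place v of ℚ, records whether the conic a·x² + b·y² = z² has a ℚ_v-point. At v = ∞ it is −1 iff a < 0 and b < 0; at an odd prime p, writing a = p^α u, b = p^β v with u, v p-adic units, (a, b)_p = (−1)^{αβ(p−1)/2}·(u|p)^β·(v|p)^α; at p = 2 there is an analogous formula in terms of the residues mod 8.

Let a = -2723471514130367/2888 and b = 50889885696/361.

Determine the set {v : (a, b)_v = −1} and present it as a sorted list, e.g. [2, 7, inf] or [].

Mod squares: a ≡ -286, b ≡ 34. Check v ∈ {∞, 2, 3, 7, 11, 13, 17, 19, 31}.
v=7: a=7^4·(≡4), b=7^0·(≡5) mod 7; (4|7)=+1, (5|7)=-1; (−1)^{4·0·3}·(+1)^0·(-1)^4 = +1.
v=17: a=17^2·(≡7), b=17^1·(≡8) mod 17; (7|17)=-1, (8|17)=+1; (−1)^{2·1·8}·(-1)^1·(+1)^2 = -1.
v=11: a=11^1·(≡6), b=11^0·(≡5) mod 11; (6|11)=-1, (5|11)=+1; (−1)^{1·0·5}·(-1)^0·(+1)^1 = +1.
v=∞: -286 < 0 and 34 > 0  ⇒  (a,b)_∞ = +1.
v=19: a=19^-2·(≡18), b=19^-2·(≡12) mod 19; (18|19)=-1, (12|19)=-1; (−1)^{-2·-2·9}·(-1)^-2·(-1)^-2 = +1.
v=13: a=13^5·(≡12), b=13^2·(≡6) mod 13; (12|13)=+1, (6|13)=-1; (−1)^{5·2·6}·(+1)^2·(-1)^5 = -1.
v=2: v_2(a)=-3, v_2(b)=11; units ≡ 1, 1 (mod 8); ε·ε+αω+βω = 0·0+-3·0+11·0 ≡ 0  ⇒  (a,b)_2 = +1.
v=31: a=31^2·(≡12), b=31^2·(≡22) mod 31; (12|31)=-1, (22|31)=-1; (−1)^{2·2·15}·(-1)^2·(-1)^2 = +1.
v=3: a=3^0·(≡2), b=3^2·(≡1) mod 3; (2|3)=-1, (1|3)=+1; (−1)^{0·2·1}·(-1)^2·(+1)^0 = +1.
Ram(-286, 34) = {13, 17}; no ℚ_13-point on the conic.

[13, 17]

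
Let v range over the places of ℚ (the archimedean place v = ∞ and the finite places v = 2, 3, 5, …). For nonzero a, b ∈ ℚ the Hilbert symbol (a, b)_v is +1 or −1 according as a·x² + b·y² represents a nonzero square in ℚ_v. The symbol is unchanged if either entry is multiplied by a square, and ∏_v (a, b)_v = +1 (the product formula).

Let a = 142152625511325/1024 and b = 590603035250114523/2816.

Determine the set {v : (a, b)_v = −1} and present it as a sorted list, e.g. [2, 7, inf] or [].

[13, 17]

Mod squares: a ≡ 2717, b ≡ 572033. Check v ∈ {∞, 2, 3, 5, 7, 11, 13, 17, 19, 23}.
v=19: a=19^1·(≡10), b=19^1·(≡5) mod 19; (10|19)=-1, (5|19)=+1; (−1)^{1·1·9}·(-1)^1·(+1)^1 = +1.
v=13: a=13^3·(≡1), b=13^4·(≡2) mod 13; (1|13)=+1, (2|13)=-1; (−1)^{3·4·6}·(+1)^4·(-1)^3 = -1.
v=5: a=5^2·(≡2), b=5^0·(≡3) mod 5; (2|5)=-1, (3|5)=-1; (−1)^{2·0·2}·(-1)^0·(-1)^2 = +1.
v=∞: 2717 > 0 and 572033 > 0  ⇒  (a,b)_∞ = +1.
v=17: a=17^2·(≡3), b=17^5·(≡3) mod 17; (3|17)=-1, (3|17)=-1; (−1)^{2·5·8}·(-1)^5·(-1)^2 = -1.
v=7: a=7^0·(≡1), b=7^1·(≡4) mod 7; (1|7)=+1, (4|7)=+1; (−1)^{0·1·3}·(+1)^1·(+1)^0 = +1.
v=2: v_2(a)=-10, v_2(b)=-8; units ≡ 5, 1 (mod 8); ε·ε+αω+βω = 0·0+-10·0+-8·1 ≡ 0  ⇒  (a,b)_2 = +1.
v=3: a=3^4·(≡2), b=3^2·(≡2) mod 3; (2|3)=-1, (2|3)=-1; (−1)^{4·2·1}·(-1)^2·(-1)^4 = +1.
v=11: a=11^1·(≡5), b=11^-1·(≡7) mod 11; (5|11)=+1, (7|11)=-1; (−1)^{1·-1·5}·(+1)^-1·(-1)^1 = +1.
v=23: a=23^2·(≡3), b=23^3·(≡1) mod 23; (3|23)=+1, (1|23)=+1; (−1)^{2·3·11}·(+1)^3·(+1)^2 = +1.
Ram(2717, 572033) = {13, 17}; no ℚ_13-point on the conic.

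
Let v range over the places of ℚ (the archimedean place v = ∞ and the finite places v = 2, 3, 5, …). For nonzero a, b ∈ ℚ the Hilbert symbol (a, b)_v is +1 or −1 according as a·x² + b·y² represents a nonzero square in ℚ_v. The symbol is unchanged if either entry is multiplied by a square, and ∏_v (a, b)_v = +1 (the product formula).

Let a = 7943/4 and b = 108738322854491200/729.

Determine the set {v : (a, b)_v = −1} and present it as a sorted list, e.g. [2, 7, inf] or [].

(a, b) ≡ (47, 1077193) mod (ℚ^×)²; places V = {2, 3, 5, 13, 41, 43, 47, ∞}.
(a,b)_13: α=2, u≡2; β=5, v≡1 (mod 13); (2|13)=-1, (1|13)=+1; sign (−1)^0·-1^5·+1^2 = -1.
(a,b)_2: α=-2, β=6; u≡7, v≡1 (mod 8); ε(u)ε(v)=1·0, αω(v)=-2·0, βω(u)=6·0; sum ≡ 0  ⇒  +1.
(a,b)_3: α=0, u≡2; β=-6, v≡1 (mod 3); (2|3)=-1, (1|3)=+1; sign (−1)^0·-1^-6·+1^0 = +1.
(a,b)_47: α=1, u≡7; β=3, v≡33 (mod 47); (7|47)=+1, (33|47)=-1; sign (−1)^1·+1^3·-1^1 = +1.
(a,b)_41: α=0, u≡28; β=1, v≡21 (mod 41); (28|41)=-1, (21|41)=+1; sign (−1)^0·-1^1·+1^0 = -1.
(a,b)_5: α=0, u≡2; β=2, v≡2 (mod 5); (2|5)=-1, (2|5)=-1; sign (−1)^0·-1^2·-1^0 = +1.
(a,b)_∞: sgn(47)=+, sgn(1077193)=+, so +1.
(a,b)_43: α=0, u≡40; β=1, v≡11 (mod 43); (40|43)=+1, (11|43)=+1; sign (−1)^0·+1^1·+1^0 = +1.
|Ram(47, 1077193)| = 2, even; anisotropic at {13, 41}.

[13, 41]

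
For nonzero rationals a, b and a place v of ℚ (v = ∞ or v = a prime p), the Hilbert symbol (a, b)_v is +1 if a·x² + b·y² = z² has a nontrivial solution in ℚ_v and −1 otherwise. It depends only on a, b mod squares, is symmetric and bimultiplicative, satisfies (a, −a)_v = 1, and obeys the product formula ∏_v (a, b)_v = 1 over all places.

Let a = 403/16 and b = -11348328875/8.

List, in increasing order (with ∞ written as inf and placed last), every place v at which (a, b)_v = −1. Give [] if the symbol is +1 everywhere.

[2, 5, 13, 31]

Mod squares: a ≡ 403, b ≡ -5590. Check v ∈ {∞, 2, 5, 13, 31, 43}.
v=43: a=43^0·(≡1), b=43^1·(≡30) mod 43; (1|43)=+1, (30|43)=-1; (−1)^{0·1·21}·(+1)^1·(-1)^0 = +1.
v=5: a=5^0·(≡3), b=5^3·(≡3) mod 5; (3|5)=-1, (3|5)=-1; (−1)^{0·3·2}·(-1)^3·(-1)^0 = -1.
v=2: v_2(a)=-4, v_2(b)=-3; units ≡ 3, 5 (mod 8); ε·ε+αω+βω = 1·0+-4·1+-3·1 ≡ 1  ⇒  (a,b)_2 = -1.
v=∞: 403 > 0 and -5590 < 0  ⇒  (a,b)_∞ = +1.
v=31: a=31^1·(≡26), b=31^2·(≡6) mod 31; (26|31)=-1, (6|31)=-1; (−1)^{1·2·15}·(-1)^2·(-1)^1 = -1.
v=13: a=13^1·(≡6), b=13^3·(≡4) mod 13; (6|13)=-1, (4|13)=+1; (−1)^{1·3·6}·(-1)^3·(+1)^1 = -1.
|Ram(403, -5590)| = 4, even; anisotropic at {2, 5, 13, 31}.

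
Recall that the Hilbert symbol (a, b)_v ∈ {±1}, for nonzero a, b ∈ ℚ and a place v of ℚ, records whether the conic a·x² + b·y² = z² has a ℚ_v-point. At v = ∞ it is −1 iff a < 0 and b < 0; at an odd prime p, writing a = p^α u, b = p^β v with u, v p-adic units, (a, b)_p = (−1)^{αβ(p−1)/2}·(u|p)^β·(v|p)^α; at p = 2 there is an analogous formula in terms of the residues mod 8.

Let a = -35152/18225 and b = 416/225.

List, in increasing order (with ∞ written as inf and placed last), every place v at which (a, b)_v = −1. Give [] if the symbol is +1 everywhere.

[2, 13]

Mod squares: a ≡ -13, b ≡ 26. Check v ∈ {∞, 2, 3, 5, 13}.
v=3: a=3^-6·(≡2), b=3^-2·(≡2) mod 3; (2|3)=-1, (2|3)=-1; (−1)^{-6·-2·1}·(-1)^-2·(-1)^-6 = +1.
v=13: a=13^3·(≡3), b=13^1·(≡8) mod 13; (3|13)=+1, (8|13)=-1; (−1)^{3·1·6}·(+1)^1·(-1)^3 = -1.
v=5: a=5^-2·(≡2), b=5^-2·(≡4) mod 5; (2|5)=-1, (4|5)=+1; (−1)^{-2·-2·2}·(-1)^-2·(+1)^-2 = +1.
v=2: v_2(a)=4, v_2(b)=5; units ≡ 3, 5 (mod 8); ε·ε+αω+βω = 1·0+4·1+5·1 ≡ 1  ⇒  (a,b)_2 = -1.
v=∞: -13 < 0 and 26 > 0  ⇒  (a,b)_∞ = +1.
Ram(-13, 26) = {2, 13}; no ℚ_2-point on the conic.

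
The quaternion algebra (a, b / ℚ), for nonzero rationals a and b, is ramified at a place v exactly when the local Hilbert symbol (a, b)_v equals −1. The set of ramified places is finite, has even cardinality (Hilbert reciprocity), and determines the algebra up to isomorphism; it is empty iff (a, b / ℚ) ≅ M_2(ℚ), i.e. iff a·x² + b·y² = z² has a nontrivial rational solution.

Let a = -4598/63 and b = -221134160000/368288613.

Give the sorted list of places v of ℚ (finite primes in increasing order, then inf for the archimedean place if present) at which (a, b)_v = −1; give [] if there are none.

[2, 7, 13, 19, 31, inf]

Mod squares: a ≡ -266, b ≡ -1179178. Check v ∈ {∞, 2, 3, 5, 7, 11, 13, 19, 31}.
v=13: a=13^0·(≡11), b=13^1·(≡7) mod 13; (11|13)=-1, (7|13)=-1; (−1)^{0·1·6}·(-1)^1·(-1)^0 = -1.
v=11: a=11^2·(≡9), b=11^-1·(≡10) mod 11; (9|11)=+1, (10|11)=-1; (−1)^{2·-1·5}·(+1)^-1·(-1)^2 = +1.
v=19: a=19^1·(≡4), b=19^3·(≡9) mod 19; (4|19)=+1, (9|19)=+1; (−1)^{1·3·9}·(+1)^3·(+1)^1 = -1.
v=∞: -266 < 0 and -1179178 < 0  ⇒  (a,b)_∞ = -1.
v=7: a=7^-1·(≡4), b=7^-1·(≡2) mod 7; (4|7)=+1, (2|7)=+1; (−1)^{-1·-1·3}·(+1)^-1·(+1)^-1 = -1.
v=3: a=3^-2·(≡1), b=3^-14·(≡2) mod 3; (1|3)=+1, (2|3)=-1; (−1)^{-2·-14·1}·(+1)^-14·(-1)^-2 = +1.
v=2: v_2(a)=1, v_2(b)=7; units ≡ 3, 3 (mod 8); ε·ε+αω+βω = 1·1+1·1+7·1 ≡ 1  ⇒  (a,b)_2 = -1.
v=31: a=31^0·(≡21), b=31^1·(≡13) mod 31; (21|31)=-1, (13|31)=-1; (−1)^{0·1·15}·(-1)^1·(-1)^0 = -1.
v=5: a=5^0·(≡4), b=5^4·(≡3) mod 5; (4|5)=+1, (3|5)=-1; (−1)^{0·4·2}·(+1)^4·(-1)^0 = +1.
(-266, -1179178 / ℚ) ramifies at {2, 7, 13, 19, 31, ∞}: a division algebra.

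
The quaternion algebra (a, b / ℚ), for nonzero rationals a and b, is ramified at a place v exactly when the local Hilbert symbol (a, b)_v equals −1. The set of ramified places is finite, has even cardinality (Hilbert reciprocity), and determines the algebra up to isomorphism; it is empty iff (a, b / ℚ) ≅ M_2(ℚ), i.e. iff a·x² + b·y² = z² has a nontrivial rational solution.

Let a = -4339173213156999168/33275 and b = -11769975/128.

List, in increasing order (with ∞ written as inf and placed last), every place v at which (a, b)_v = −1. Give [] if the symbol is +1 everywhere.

Mod squares: a ≡ -161007, b ≡ -104622. Check v ∈ {∞, 2, 3, 5, 7, 11, 17, 41, 47, 53}.
v=3: a=3^7·(≡1), b=3^3·(≡1) mod 3; (1|3)=+1, (1|3)=+1; (−1)^{7·3·1}·(+1)^3·(+1)^7 = -1.
v=7: a=7^1·(≡1), b=7^1·(≡5) mod 7; (1|7)=+1, (5|7)=-1; (−1)^{1·1·3}·(+1)^1·(-1)^1 = +1.
v=53: a=53^2·(≡40), b=53^1·(≡7) mod 53; (40|53)=+1, (7|53)=+1; (−1)^{2·1·26}·(+1)^1·(+1)^2 = +1.
v=41: a=41^1·(≡18), b=41^0·(≡20) mod 41; (18|41)=+1, (20|41)=+1; (−1)^{1·0·20}·(+1)^0·(+1)^1 = +1.
v=17: a=17^1·(≡8), b=17^0·(≡1) mod 17; (8|17)=+1, (1|17)=+1; (−1)^{1·0·8}·(+1)^0·(+1)^1 = +1.
v=5: a=5^-2·(≡2), b=5^2·(≡2) mod 5; (2|5)=-1, (2|5)=-1; (−1)^{-2·2·2}·(-1)^2·(-1)^-2 = +1.
v=∞: -161007 < 0 and -104622 < 0  ⇒  (a,b)_∞ = -1.
v=2: v_2(a)=16, v_2(b)=-7; units ≡ 1, 1 (mod 8); ε·ε+αω+βω = 0·0+16·0+-7·0 ≡ 0  ⇒  (a,b)_2 = +1.
v=47: a=47^2·(≡41), b=47^1·(≡26) mod 47; (41|47)=-1, (26|47)=-1; (−1)^{2·1·23}·(-1)^1·(-1)^2 = -1.
v=11: a=11^-3·(≡9), b=11^0·(≡2) mod 11; (9|11)=+1, (2|11)=-1; (−1)^{-3·0·5}·(+1)^0·(-1)^-3 = -1.
Ram(-161007, -104622) = {3, 11, 47, ∞}; no ℚ_3-point on the conic.

[3, 11, 47, inf]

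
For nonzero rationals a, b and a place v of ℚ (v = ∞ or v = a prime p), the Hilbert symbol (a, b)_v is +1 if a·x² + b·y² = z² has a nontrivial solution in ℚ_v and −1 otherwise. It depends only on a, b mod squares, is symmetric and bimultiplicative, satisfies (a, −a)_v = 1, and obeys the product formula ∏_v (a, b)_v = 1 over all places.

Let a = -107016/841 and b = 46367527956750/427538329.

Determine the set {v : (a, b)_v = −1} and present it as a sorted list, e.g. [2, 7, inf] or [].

(a, b) ≡ (-546, 6270) mod (ℚ^×)²; places V = {2, 3, 5, 7, 11, 13, 19, 23, 29, 31, ∞}.
(a,b)_11: α=0, u≡5; β=1, v≡9 (mod 11); (5|11)=+1, (9|11)=+1; sign (−1)^0·+1^1·+1^0 = +1.
(a,b)_19: α=0, u≡6; β=1, v≡17 (mod 19); (6|19)=+1, (17|19)=+1; sign (−1)^0·+1^1·+1^0 = +1.
(a,b)_5: α=0, u≡4; β=3, v≡1 (mod 5); (4|5)=+1, (1|5)=+1; sign (−1)^0·+1^3·+1^0 = +1.
(a,b)_2: α=3, β=1; u≡7, v≡7 (mod 8); ε(u)ε(v)=1·1, αω(v)=3·0, βω(u)=1·0; sum ≡ 1  ⇒  -1.
(a,b)_7: α=3, u≡3; β=4, v≡6 (mod 7); (3|7)=-1, (6|7)=-1; sign (−1)^0·-1^4·-1^3 = -1.
(a,b)_∞: sgn(-546)=−, sgn(6270)=+, so +1.
(a,b)_23: α=0, u≡2; β=-2, v≡14 (mod 23); (2|23)=+1, (14|23)=-1; sign (−1)^0·+1^-2·-1^0 = +1.
(a,b)_31: α=0, u≡30; β=-2, v≡1 (mod 31); (30|31)=-1, (1|31)=+1; sign (−1)^0·-1^-2·+1^0 = +1.
(a,b)_13: α=1, u≡4; β=2, v≡12 (mod 13); (4|13)=+1, (12|13)=+1; sign (−1)^0·+1^2·+1^1 = +1.
(a,b)_29: α=-2, u≡23; β=-2, v≡9 (mod 29); (23|29)=+1, (9|29)=+1; sign (−1)^0·+1^-2·+1^-2 = +1.
(a,b)_3: α=1, u≡1; β=7, v≡2 (mod 3); (1|3)=+1, (2|3)=-1; sign (−1)^1·+1^7·-1^1 = +1.
(-546, 6270 / ℚ) ramifies at {2, 7}: a division algebra.

[2, 7]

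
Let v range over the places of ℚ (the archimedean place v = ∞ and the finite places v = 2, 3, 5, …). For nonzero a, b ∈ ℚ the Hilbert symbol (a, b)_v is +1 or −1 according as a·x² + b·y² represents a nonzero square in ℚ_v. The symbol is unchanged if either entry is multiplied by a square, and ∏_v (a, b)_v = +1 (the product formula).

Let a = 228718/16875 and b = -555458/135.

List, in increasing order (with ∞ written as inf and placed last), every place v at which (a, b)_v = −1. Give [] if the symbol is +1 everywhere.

[2, 7]

Mod squares: a ≡ 714, b ≡ -30. Check v ∈ {∞, 2, 3, 5, 7, 17, 31}.
v=3: a=3^-3·(≡1), b=3^-3·(≡2) mod 3; (1|3)=+1, (2|3)=-1; (−1)^{-3·-3·1}·(+1)^-3·(-1)^-3 = +1.
v=5: a=5^-4·(≡4), b=5^-1·(≡1) mod 5; (4|5)=+1, (1|5)=+1; (−1)^{-4·-1·2}·(+1)^-1·(+1)^-4 = +1.
v=∞: 714 > 0 and -30 < 0  ⇒  (a,b)_∞ = +1.
v=17: a=17^1·(≡13), b=17^2·(≡1) mod 17; (13|17)=+1, (1|17)=+1; (−1)^{1·2·8}·(+1)^2·(+1)^1 = +1.
v=2: v_2(a)=1, v_2(b)=1; units ≡ 5, 1 (mod 8); ε·ε+αω+βω = 0·0+1·0+1·1 ≡ 1  ⇒  (a,b)_2 = -1.
v=7: a=7^1·(≡1), b=7^0·(≡3) mod 7; (1|7)=+1, (3|7)=-1; (−1)^{1·0·3}·(+1)^0·(-1)^1 = -1.
v=31: a=31^2·(≡16), b=31^2·(≡1) mod 31; (16|31)=+1, (1|31)=+1; (−1)^{2·2·15}·(+1)^2·(+1)^2 = +1.
(714, -30 / ℚ) ramifies at {2, 7}: a division algebra.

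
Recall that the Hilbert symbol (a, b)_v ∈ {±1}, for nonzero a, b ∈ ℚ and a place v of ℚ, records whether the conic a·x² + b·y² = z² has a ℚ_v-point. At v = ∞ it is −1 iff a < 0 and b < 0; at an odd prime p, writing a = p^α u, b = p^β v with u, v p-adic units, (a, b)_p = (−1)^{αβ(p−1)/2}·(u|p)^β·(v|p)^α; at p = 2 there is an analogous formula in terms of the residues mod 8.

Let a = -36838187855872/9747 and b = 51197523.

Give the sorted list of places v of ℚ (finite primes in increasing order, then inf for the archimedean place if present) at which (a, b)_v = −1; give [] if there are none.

(a, b) ≡ (-97149, 51197523) mod (ℚ^×)²; places V = {2, 3, 13, 17, 19, 31, 47, 53, ∞}.
(a,b)_31: α=2, u≡25; β=1, v≡8 (mod 31); (25|31)=+1, (8|31)=+1; sign (−1)^0·+1^1·+1^2 = +1.
(a,b)_13: α=1, u≡5; β=1, v≡12 (mod 13); (5|13)=-1, (12|13)=+1; sign (−1)^0·-1^1·+1^1 = -1.
(a,b)_2: α=12, β=0; u≡3, v≡3 (mod 8); ε(u)ε(v)=1·1, αω(v)=12·1, βω(u)=0·1; sum ≡ 1  ⇒  -1.
(a,b)_17: α=2, u≡14; β=1, v≡1 (mod 17); (14|17)=-1, (1|17)=+1; sign (−1)^0·-1^1·+1^2 = -1.
(a,b)_∞: sgn(-97149)=−, sgn(51197523)=+, so +1.
(a,b)_19: α=-2, u≡4; β=0, v≡9 (mod 19); (4|19)=+1, (9|19)=+1; sign (−1)^0·+1^0·+1^-2 = +1.
(a,b)_53: α=1, u≡14; β=1, v≡13 (mod 53); (14|53)=-1, (13|53)=+1; sign (−1)^0·-1^1·+1^1 = -1.
(a,b)_3: α=-3, u≡2; β=1, v≡2 (mod 3); (2|3)=-1, (2|3)=-1; sign (−1)^1·-1^1·-1^-3 = -1.
(a,b)_47: α=1, u≡6; β=1, v≡37 (mod 47); (6|47)=+1, (37|47)=+1; sign (−1)^1·+1^1·+1^1 = -1.
(-97149, 51197523 / ℚ) ramifies at {2, 3, 13, 17, 47, 53}: a division algebra.

[2, 3, 13, 17, 47, 53]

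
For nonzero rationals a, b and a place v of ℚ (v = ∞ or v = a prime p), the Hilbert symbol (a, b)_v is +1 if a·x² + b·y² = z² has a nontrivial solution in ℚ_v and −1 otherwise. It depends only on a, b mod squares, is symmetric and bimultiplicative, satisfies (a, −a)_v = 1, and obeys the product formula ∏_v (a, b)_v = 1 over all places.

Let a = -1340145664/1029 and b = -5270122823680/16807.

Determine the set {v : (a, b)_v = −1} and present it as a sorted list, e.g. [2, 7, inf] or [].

(a, b) ≡ (-21, -910) mod (ℚ^×)²; places V = {2, 3, 5, 7, 11, 13, ∞}.
(a,b)_13: α=2, u≡7; β=3, v≡8 (mod 13); (7|13)=-1, (8|13)=-1; sign (−1)^0·-1^3·-1^2 = -1.
(a,b)_5: α=0, u≡4; β=1, v≡2 (mod 5); (4|5)=+1, (2|5)=-1; sign (−1)^0·+1^1·-1^0 = +1.
(a,b)_∞: sgn(-21)=−, sgn(-910)=−, so -1.
(a,b)_3: α=-1, u≡2; β=0, v≡2 (mod 3); (2|3)=-1, (2|3)=-1; sign (−1)^0·-1^0·-1^-1 = -1.
(a,b)_7: α=-3, u≡1; β=-5, v≡6 (mod 7); (1|7)=+1, (6|7)=-1; sign (−1)^1·+1^-5·-1^-3 = +1.
(a,b)_11: α=2, u≡5; β=4, v≡4 (mod 11); (5|11)=+1, (4|11)=+1; sign (−1)^0·+1^4·+1^2 = +1.
(a,b)_2: α=16, β=15; u≡3, v≡1 (mod 8); ε(u)ε(v)=1·0, αω(v)=16·0, βω(u)=15·1; sum ≡ 1  ⇒  -1.
Ram(-21, -910) = {2, 3, 13, ∞}; no ℚ_2-point on the conic.

[2, 3, 13, inf]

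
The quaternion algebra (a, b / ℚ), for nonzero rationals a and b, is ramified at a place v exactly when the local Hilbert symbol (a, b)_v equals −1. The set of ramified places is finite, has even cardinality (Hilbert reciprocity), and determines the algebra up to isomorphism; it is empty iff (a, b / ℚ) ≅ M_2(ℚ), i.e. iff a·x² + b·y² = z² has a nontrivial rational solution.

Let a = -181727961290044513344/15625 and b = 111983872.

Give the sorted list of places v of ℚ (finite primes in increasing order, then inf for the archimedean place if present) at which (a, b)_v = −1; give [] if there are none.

[7, 11, 13, 19]

(a, b) ≡ (-33649, 437437) mod (ℚ^×)²; places V = {2, 3, 5, 7, 11, 13, 19, 23, ∞}.
(a,b)_13: α=2, u≡8; β=1, v≡6 (mod 13); (8|13)=-1, (6|13)=-1; sign (−1)^0·-1^1·-1^2 = -1.
(a,b)_2: α=6, β=8; u≡7, v≡5 (mod 8); ε(u)ε(v)=1·0, αω(v)=6·1, βω(u)=8·0; sum ≡ 0  ⇒  +1.
(a,b)_23: α=3, u≡2; β=1, v≡17 (mod 23); (2|23)=+1, (17|23)=-1; sign (−1)^1·+1^1·-1^3 = +1.
(a,b)_∞: sgn(-33649)=−, sgn(437437)=+, so +1.
(a,b)_7: α=5, u≡2; β=1, v≡1 (mod 7); (2|7)=+1, (1|7)=+1; sign (−1)^1·+1^1·+1^5 = -1.
(a,b)_5: α=-6, u≡1; β=0, v≡2 (mod 5); (1|5)=+1, (2|5)=-1; sign (−1)^0·+1^0·-1^-6 = +1.
(a,b)_11: α=3, u≡6; β=1, v≡6 (mod 11); (6|11)=-1, (6|11)=-1; sign (−1)^1·-1^1·-1^3 = -1.
(a,b)_19: α=3, u≡18; β=1, v≡12 (mod 19); (18|19)=-1, (12|19)=-1; sign (−1)^1·-1^1·-1^3 = -1.
(a,b)_3: α=2, u≡2; β=0, v≡1 (mod 3); (2|3)=-1, (1|3)=+1; sign (−1)^0·-1^0·+1^2 = +1.
(-33649, 437437 / ℚ) ramifies at {7, 11, 13, 19}: a division algebra.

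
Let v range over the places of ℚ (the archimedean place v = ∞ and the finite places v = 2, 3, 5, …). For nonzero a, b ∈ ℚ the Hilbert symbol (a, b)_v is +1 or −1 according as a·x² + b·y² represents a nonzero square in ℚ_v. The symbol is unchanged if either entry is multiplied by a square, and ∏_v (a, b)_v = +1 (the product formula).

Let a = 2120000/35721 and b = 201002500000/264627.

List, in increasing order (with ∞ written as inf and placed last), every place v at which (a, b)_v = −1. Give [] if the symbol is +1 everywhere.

Mod squares: a ≡ 53, b ≡ 2412030. Check v ∈ {∞, 2, 3, 5, 7, 11, 37, 41, 53}.
v=∞: 53 > 0 and 2412030 > 0  ⇒  (a,b)_∞ = +1.
v=5: a=5^4·(≡2), b=5^7·(≡1) mod 5; (2|5)=-1, (1|5)=+1; (−1)^{4·7·2}·(-1)^7·(+1)^4 = -1.
v=3: a=3^-6·(≡2), b=3^-7·(≡1) mod 3; (2|3)=-1, (1|3)=+1; (−1)^{-6·-7·1}·(-1)^-7·(+1)^-6 = -1.
v=37: a=37^0·(≡3), b=37^1·(≡4) mod 37; (3|37)=+1, (4|37)=+1; (−1)^{0·1·18}·(+1)^1·(+1)^0 = +1.
v=41: a=41^0·(≡30), b=41^1·(≡37) mod 41; (30|41)=-1, (37|41)=+1; (−1)^{0·1·20}·(-1)^1·(+1)^0 = -1.
v=11: a=11^0·(≡9), b=11^-2·(≡3) mod 11; (9|11)=+1, (3|11)=+1; (−1)^{0·-2·5}·(+1)^-2·(+1)^0 = +1.
v=2: v_2(a)=6, v_2(b)=5; units ≡ 5, 7 (mod 8); ε·ε+αω+βω = 0·1+6·0+5·1 ≡ 1  ⇒  (a,b)_2 = -1.
v=7: a=7^-2·(≡1), b=7^0·(≡6) mod 7; (1|7)=+1, (6|7)=-1; (−1)^{-2·0·3}·(+1)^0·(-1)^-2 = +1.
v=53: a=53^1·(≡15), b=53^1·(≡6) mod 53; (15|53)=+1, (6|53)=+1; (−1)^{1·1·26}·(+1)^1·(+1)^1 = +1.
|Ram(53, 2412030)| = 4, even; anisotropic at {2, 3, 5, 41}.

[2, 3, 5, 41]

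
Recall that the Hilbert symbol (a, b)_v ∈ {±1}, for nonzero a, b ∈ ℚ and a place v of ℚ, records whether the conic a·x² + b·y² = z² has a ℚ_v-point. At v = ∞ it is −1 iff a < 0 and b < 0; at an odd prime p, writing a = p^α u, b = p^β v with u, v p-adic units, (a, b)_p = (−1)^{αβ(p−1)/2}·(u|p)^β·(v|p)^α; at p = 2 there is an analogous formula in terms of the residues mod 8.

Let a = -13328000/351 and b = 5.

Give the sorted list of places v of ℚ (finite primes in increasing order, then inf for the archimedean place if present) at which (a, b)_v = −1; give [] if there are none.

[2, 3, 13, 17]

(a, b) ≡ (-6630, 5) mod (ℚ^×)²; places V = {2, 3, 5, 7, 13, 17, ∞}.
(a,b)_13: α=-1, u≡3; β=0, v≡5 (mod 13); (3|13)=+1, (5|13)=-1; sign (−1)^0·+1^0·-1^-1 = -1.
(a,b)_5: α=3, u≡1; β=1, v≡1 (mod 5); (1|5)=+1, (1|5)=+1; sign (−1)^0·+1^1·+1^3 = +1.
(a,b)_∞: sgn(-6630)=−, sgn(5)=+, so +1.
(a,b)_7: α=2, u≡6; β=0, v≡5 (mod 7); (6|7)=-1, (5|7)=-1; sign (−1)^0·-1^0·-1^2 = +1.
(a,b)_3: α=-3, u≡1; β=0, v≡2 (mod 3); (1|3)=+1, (2|3)=-1; sign (−1)^0·+1^0·-1^-3 = -1.
(a,b)_17: α=1, u≡16; β=0, v≡5 (mod 17); (16|17)=+1, (5|17)=-1; sign (−1)^0·+1^0·-1^1 = -1.
(a,b)_2: α=7, β=0; u≡5, v≡5 (mod 8); ε(u)ε(v)=0·0, αω(v)=7·1, βω(u)=0·1; sum ≡ 1  ⇒  -1.
(-6630, 5 / ℚ) ramifies at {2, 3, 13, 17}: a division algebra.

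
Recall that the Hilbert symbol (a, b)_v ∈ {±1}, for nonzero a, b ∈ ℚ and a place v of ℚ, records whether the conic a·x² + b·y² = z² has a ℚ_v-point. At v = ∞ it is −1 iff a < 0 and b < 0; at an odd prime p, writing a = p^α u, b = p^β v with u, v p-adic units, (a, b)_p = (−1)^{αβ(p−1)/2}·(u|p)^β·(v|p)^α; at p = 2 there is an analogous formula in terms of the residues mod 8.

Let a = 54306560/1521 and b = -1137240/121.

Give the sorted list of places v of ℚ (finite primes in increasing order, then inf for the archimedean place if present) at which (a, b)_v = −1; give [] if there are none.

(a, b) ≡ (212135, -390) mod (ℚ^×)²; places V = {2, 3, 5, 7, 11, 13, 19, 29, ∞}.
(a,b)_19: α=1, u≡13; β=0, v≡17 (mod 19); (13|19)=-1, (17|19)=+1; sign (−1)^0·-1^0·+1^1 = +1.
(a,b)_3: α=-2, u≡2; β=7, v≡2 (mod 3); (2|3)=-1, (2|3)=-1; sign (−1)^0·-1^7·-1^-2 = -1.
(a,b)_5: α=1, u≡2; β=1, v≡2 (mod 5); (2|5)=-1, (2|5)=-1; sign (−1)^0·-1^1·-1^1 = +1.
(a,b)_13: α=-2, u≡1; β=1, v≡9 (mod 13); (1|13)=+1, (9|13)=+1; sign (−1)^0·+1^1·+1^-2 = +1.
(a,b)_29: α=1, u≡4; β=0, v≡28 (mod 29); (4|29)=+1, (28|29)=+1; sign (−1)^0·+1^0·+1^1 = +1.
(a,b)_∞: sgn(212135)=+, sgn(-390)=−, so +1.
(a,b)_7: α=1, u≡4; β=0, v≡4 (mod 7); (4|7)=+1, (4|7)=+1; sign (−1)^0·+1^0·+1^1 = +1.
(a,b)_2: α=8, β=3; u≡7, v≡5 (mod 8); ε(u)ε(v)=1·0, αω(v)=8·1, βω(u)=3·0; sum ≡ 0  ⇒  +1.
(a,b)_11: α=1, u≡2; β=-2, v≡6 (mod 11); (2|11)=-1, (6|11)=-1; sign (−1)^0·-1^-2·-1^1 = -1.
|Ram(212135, -390)| = 2, even; anisotropic at {3, 11}.

[3, 11]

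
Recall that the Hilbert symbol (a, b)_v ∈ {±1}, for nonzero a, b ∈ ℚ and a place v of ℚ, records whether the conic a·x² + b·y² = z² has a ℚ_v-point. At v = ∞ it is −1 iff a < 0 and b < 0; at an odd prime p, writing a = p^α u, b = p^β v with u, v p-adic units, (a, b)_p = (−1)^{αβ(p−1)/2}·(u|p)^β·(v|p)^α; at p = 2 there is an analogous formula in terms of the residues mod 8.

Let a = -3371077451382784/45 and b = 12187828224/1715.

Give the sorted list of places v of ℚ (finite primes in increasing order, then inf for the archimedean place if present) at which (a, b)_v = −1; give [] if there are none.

Mod squares: a ≡ -170, b ≡ 10010. Check v ∈ {∞, 2, 3, 5, 7, 11, 13, 17}.
v=2: v_2(a)=25, v_2(b)=15; units ≡ 3, 5 (mod 8); ε·ε+αω+βω = 1·0+25·1+15·1 ≡ 0  ⇒  (a,b)_2 = +1.
v=∞: -170 < 0 and 10010 > 0  ⇒  (a,b)_∞ = +1.
v=5: a=5^-1·(≡4), b=5^-1·(≡3) mod 5; (4|5)=+1, (3|5)=-1; (−1)^{-1·-1·2}·(+1)^-1·(-1)^-1 = -1.
v=3: a=3^-2·(≡1), b=3^2·(≡2) mod 3; (1|3)=+1, (2|3)=-1; (−1)^{-2·2·1}·(+1)^2·(-1)^-2 = +1.
v=11: a=11^2·(≡6), b=11^1·(≡10) mod 11; (6|11)=-1, (10|11)=-1; (−1)^{2·1·5}·(-1)^1·(-1)^2 = -1.
v=17: a=17^3·(≡5), b=17^2·(≡14) mod 17; (5|17)=-1, (14|17)=-1; (−1)^{3·2·8}·(-1)^2·(-1)^3 = -1.
v=13: a=13^2·(≡10), b=13^1·(≡3) mod 13; (10|13)=+1, (3|13)=+1; (−1)^{2·1·6}·(+1)^1·(+1)^2 = +1.
v=7: a=7^0·(≡6), b=7^-3·(≡1) mod 7; (6|7)=-1, (1|7)=+1; (−1)^{0·-3·3}·(-1)^-3·(+1)^0 = -1.
|Ram(-170, 10010)| = 4, even; anisotropic at {5, 7, 11, 17}.

[5, 7, 11, 17]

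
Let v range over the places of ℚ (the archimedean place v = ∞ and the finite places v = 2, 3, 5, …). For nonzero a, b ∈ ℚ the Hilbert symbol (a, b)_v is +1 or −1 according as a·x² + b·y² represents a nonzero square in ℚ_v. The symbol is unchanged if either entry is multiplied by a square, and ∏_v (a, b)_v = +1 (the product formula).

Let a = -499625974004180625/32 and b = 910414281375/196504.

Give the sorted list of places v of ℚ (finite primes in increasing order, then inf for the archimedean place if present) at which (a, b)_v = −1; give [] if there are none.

[2, 5, 7, 47]

(a, b) ≡ (-658, 1709460970) mod (ℚ^×)²; places V = {2, 3, 5, 7, 11, 19, 23, 29, 31, 41, 47, ∞}.
(a,b)_47: α=1, u≡22; β=1, v≡22 (mod 47); (22|47)=-1, (22|47)=-1; sign (−1)^1·-1^1·-1^1 = -1.
(a,b)_29: α=2, u≡6; β=-1, v≡16 (mod 29); (6|29)=+1, (16|29)=+1; sign (−1)^0·+1^-1·+1^2 = +1.
(a,b)_7: α=1, u≡4; β=-1, v≡2 (mod 7); (4|7)=+1, (2|7)=+1; sign (−1)^1·+1^-1·+1^1 = -1.
(a,b)_∞: sgn(-658)=−, sgn(1709460970)=+, so +1.
(a,b)_11: α=0, u≡8; β=-2, v≡7 (mod 11); (8|11)=-1, (7|11)=-1; sign (−1)^0·-1^-2·-1^0 = +1.
(a,b)_41: α=2, u≡37; β=1, v≡31 (mod 41); (37|41)=+1, (31|41)=+1; sign (−1)^0·+1^1·+1^2 = +1.
(a,b)_5: α=4, u≡3; β=3, v≡4 (mod 5); (3|5)=-1, (4|5)=+1; sign (−1)^0·-1^3·+1^4 = -1.
(a,b)_3: α=2, u≡2; β=2, v≡1 (mod 3); (2|3)=-1, (1|3)=+1; sign (−1)^0·-1^2·+1^2 = +1.
(a,b)_2: α=-5, β=-3; u≡7, v≡5 (mod 8); ε(u)ε(v)=1·0, αω(v)=-5·1, βω(u)=-3·0; sum ≡ 1  ⇒  -1.
(a,b)_31: α=0, u≡21; β=2, v≡4 (mod 31); (21|31)=-1, (4|31)=+1; sign (−1)^0·-1^2·+1^0 = +1.
(a,b)_23: α=2, u≡13; β=1, v≡21 (mod 23); (13|23)=+1, (21|23)=-1; sign (−1)^0·+1^1·-1^2 = +1.
(a,b)_19: α=2, u≡17; β=1, v≡13 (mod 19); (17|19)=+1, (13|19)=-1; sign (−1)^0·+1^1·-1^2 = +1.
Ram(-658, 1709460970) = {2, 5, 7, 47}; no ℚ_2-point on the conic.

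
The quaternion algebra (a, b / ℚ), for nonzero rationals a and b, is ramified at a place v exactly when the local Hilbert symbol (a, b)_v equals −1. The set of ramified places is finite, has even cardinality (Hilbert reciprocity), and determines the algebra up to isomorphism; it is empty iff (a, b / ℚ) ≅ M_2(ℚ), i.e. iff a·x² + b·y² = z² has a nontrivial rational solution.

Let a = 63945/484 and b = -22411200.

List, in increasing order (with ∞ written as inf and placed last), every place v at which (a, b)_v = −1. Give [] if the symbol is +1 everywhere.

(a, b) ≡ (145, -14007) mod (ℚ^×)²; places V = {2, 3, 5, 7, 11, 23, 29, ∞}.
(a,b)_7: α=2, u≡3; β=1, v≡4 (mod 7); (3|7)=-1, (4|7)=+1; sign (−1)^0·-1^1·+1^2 = -1.
(a,b)_11: α=-2, u≡6; β=0, v≡2 (mod 11); (6|11)=-1, (2|11)=-1; sign (−1)^0·-1^0·-1^-2 = +1.
(a,b)_3: α=2, u≡1; β=1, v≡2 (mod 3); (1|3)=+1, (2|3)=-1; sign (−1)^0·+1^1·-1^2 = +1.
(a,b)_23: α=0, u≡5; β=1, v≡18 (mod 23); (5|23)=-1, (18|23)=+1; sign (−1)^0·-1^1·+1^0 = -1.
(a,b)_∞: sgn(145)=+, sgn(-14007)=−, so +1.
(a,b)_2: α=-2, β=6; u≡1, v≡1 (mod 8); ε(u)ε(v)=0·0, αω(v)=-2·0, βω(u)=6·0; sum ≡ 0  ⇒  +1.
(a,b)_29: α=1, u≡16; β=1, v≡21 (mod 29); (16|29)=+1, (21|29)=-1; sign (−1)^0·+1^1·-1^1 = -1.
(a,b)_5: α=1, u≡1; β=2, v≡2 (mod 5); (1|5)=+1, (2|5)=-1; sign (−1)^0·+1^2·-1^1 = -1.
(145, -14007 / ℚ) ramifies at {5, 7, 23, 29}: a division algebra.

[5, 7, 23, 29]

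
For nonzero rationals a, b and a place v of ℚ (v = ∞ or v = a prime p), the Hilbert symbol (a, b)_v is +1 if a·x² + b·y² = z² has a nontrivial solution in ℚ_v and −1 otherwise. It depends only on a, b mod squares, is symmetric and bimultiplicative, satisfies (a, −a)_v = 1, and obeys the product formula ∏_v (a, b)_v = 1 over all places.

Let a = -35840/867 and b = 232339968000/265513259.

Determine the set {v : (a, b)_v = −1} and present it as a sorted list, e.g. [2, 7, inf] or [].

Mod squares: a ≡ -105, b ≡ 1155. Check v ∈ {∞, 2, 3, 5, 7, 11, 17}.
v=∞: -105 < 0 and 1155 > 0  ⇒  (a,b)_∞ = +1.
v=3: a=3^-1·(≡1), b=3^3·(≡1) mod 3; (1|3)=+1, (1|3)=+1; (−1)^{-1·3·1}·(+1)^3·(+1)^-1 = -1.
v=11: a=11^0·(≡1), b=11^-1·(≡6) mod 11; (1|11)=+1, (6|11)=-1; (−1)^{0·-1·5}·(+1)^-1·(-1)^0 = +1.
v=5: a=5^1·(≡1), b=5^3·(≡1) mod 5; (1|5)=+1, (1|5)=+1; (−1)^{1·3·2}·(+1)^3·(+1)^1 = +1.
v=17: a=17^-2·(≡10), b=17^-6·(≡8) mod 17; (10|17)=-1, (8|17)=+1; (−1)^{-2·-6·8}·(-1)^-6·(+1)^-2 = +1.
v=2: v_2(a)=10, v_2(b)=12; units ≡ 7, 3 (mod 8); ε·ε+αω+βω = 1·1+10·1+12·0 ≡ 1  ⇒  (a,b)_2 = -1.
v=7: a=7^1·(≡3), b=7^5·(≡2) mod 7; (3|7)=-1, (2|7)=+1; (−1)^{1·5·3}·(-1)^5·(+1)^1 = +1.
(-105, 1155 / ℚ) ramifies at {2, 3}: a division algebra.

[2, 3]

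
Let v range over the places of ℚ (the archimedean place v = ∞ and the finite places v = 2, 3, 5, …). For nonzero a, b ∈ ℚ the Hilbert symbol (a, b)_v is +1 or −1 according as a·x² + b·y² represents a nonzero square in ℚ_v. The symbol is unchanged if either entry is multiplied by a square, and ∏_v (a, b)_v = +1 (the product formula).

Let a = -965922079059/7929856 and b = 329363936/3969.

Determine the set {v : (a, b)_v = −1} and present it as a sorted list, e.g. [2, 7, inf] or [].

[2, 19, 41, 47]

(a, b) ≡ (-842099, 1406) mod (ℚ^×)²; places V = {2, 3, 7, 11, 17, 19, 23, 37, 41, 47, ∞}.
(a,b)_17: α=2, u≡1; β=0, v≡11 (mod 17); (1|17)=+1, (11|17)=-1; sign (−1)^0·+1^0·-1^2 = +1.
(a,b)_11: α=-2, u≡7; β=4, v≡5 (mod 11); (7|11)=-1, (5|11)=+1; sign (−1)^0·-1^4·+1^-2 = +1.
(a,b)_7: α=2, u≡2; β=-2, v≡5 (mod 7); (2|7)=+1, (5|7)=-1; sign (−1)^0·+1^-2·-1^2 = +1.
(a,b)_37: α=0, u≡33; β=1, v≡12 (mod 37); (33|37)=+1, (12|37)=+1; sign (−1)^0·+1^1·+1^0 = +1.
(a,b)_19: α=1, u≡16; β=1, v≡5 (mod 19); (16|19)=+1, (5|19)=+1; sign (−1)^1·+1^1·+1^1 = -1.
(a,b)_3: α=4, u≡1; β=-4, v≡2 (mod 3); (1|3)=+1, (2|3)=-1; sign (−1)^0·+1^-4·-1^4 = +1.
(a,b)_∞: sgn(-842099)=−, sgn(1406)=+, so +1.
(a,b)_2: α=-16, β=5; u≡5, v≡7 (mod 8); ε(u)ε(v)=0·1, αω(v)=-16·0, βω(u)=5·1; sum ≡ 1  ⇒  -1.
(a,b)_23: α=1, u≡3; β=0, v≡2 (mod 23); (3|23)=+1, (2|23)=+1; sign (−1)^0·+1^0·+1^1 = +1.
(a,b)_41: α=1, u≡10; β=0, v≡27 (mod 41); (10|41)=+1, (27|41)=-1; sign (−1)^0·+1^0·-1^1 = -1.
(a,b)_47: α=1, u≡8; β=0, v≡41 (mod 47); (8|47)=+1, (41|47)=-1; sign (−1)^0·+1^0·-1^1 = -1.
|Ram(-842099, 1406)| = 4, even; anisotropic at {2, 19, 41, 47}.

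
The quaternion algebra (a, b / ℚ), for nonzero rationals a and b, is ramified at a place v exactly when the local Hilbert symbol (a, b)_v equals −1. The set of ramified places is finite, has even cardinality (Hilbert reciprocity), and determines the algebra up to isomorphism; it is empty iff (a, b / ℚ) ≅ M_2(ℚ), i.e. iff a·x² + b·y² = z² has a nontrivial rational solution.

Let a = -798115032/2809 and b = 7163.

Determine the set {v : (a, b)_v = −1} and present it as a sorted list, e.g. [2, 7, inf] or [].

(a, b) ≡ (-2262, 7163) mod (ℚ^×)²; places V = {2, 3, 11, 13, 19, 29, 53, ∞}.
(a,b)_19: α=0, u≡2; β=1, v≡16 (mod 19); (2|19)=-1, (16|19)=+1; sign (−1)^0·-1^1·+1^0 = -1.
(a,b)_2: α=3, β=0; u≡5, v≡3 (mod 8); ε(u)ε(v)=0·1, αω(v)=3·1, βω(u)=0·1; sum ≡ 1  ⇒  -1.
(a,b)_11: α=2, u≡1; β=0, v≡2 (mod 11); (1|11)=+1, (2|11)=-1; sign (−1)^0·+1^0·-1^2 = +1.
(a,b)_13: α=1, u≡11; β=1, v≡5 (mod 13); (11|13)=-1, (5|13)=-1; sign (−1)^0·-1^1·-1^1 = +1.
(a,b)_3: α=7, u≡2; β=0, v≡2 (mod 3); (2|3)=-1, (2|3)=-1; sign (−1)^0·-1^0·-1^7 = -1.
(a,b)_53: α=-2, u≡43; β=0, v≡8 (mod 53); (43|53)=+1, (8|53)=-1; sign (−1)^0·+1^0·-1^-2 = +1.
(a,b)_∞: sgn(-2262)=−, sgn(7163)=+, so +1.
(a,b)_29: α=1, u≡23; β=1, v≡15 (mod 29); (23|29)=+1, (15|29)=-1; sign (−1)^0·+1^1·-1^1 = -1.
|Ram(-2262, 7163)| = 4, even; anisotropic at {2, 3, 19, 29}.

[2, 3, 19, 29]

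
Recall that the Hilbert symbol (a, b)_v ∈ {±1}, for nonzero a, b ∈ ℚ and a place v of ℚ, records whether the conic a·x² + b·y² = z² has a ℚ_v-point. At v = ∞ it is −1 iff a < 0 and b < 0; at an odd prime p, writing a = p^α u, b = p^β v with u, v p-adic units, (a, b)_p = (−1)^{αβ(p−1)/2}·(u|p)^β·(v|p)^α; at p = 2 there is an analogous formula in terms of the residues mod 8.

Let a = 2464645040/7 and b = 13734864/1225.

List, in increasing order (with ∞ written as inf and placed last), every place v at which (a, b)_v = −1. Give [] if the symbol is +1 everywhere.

Mod squares: a ≡ 1078282205, b ≡ 95381. Check v ∈ {∞, 2, 3, 5, 7, 11, 13, 17, 19, 23, 29}.
v=5: a=5^1·(≡4), b=5^-2·(≡1) mod 5; (4|5)=+1, (1|5)=+1; (−1)^{1·-2·2}·(+1)^-2·(+1)^1 = +1.
v=3: a=3^0·(≡2), b=3^2·(≡2) mod 3; (2|3)=-1, (2|3)=-1; (−1)^{0·2·1}·(-1)^2·(-1)^0 = +1.
v=13: a=13^1·(≡12), b=13^1·(≡6) mod 13; (12|13)=+1, (6|13)=-1; (−1)^{1·1·6}·(+1)^1·(-1)^1 = -1.
v=11: a=11^1·(≡2), b=11^1·(≡9) mod 11; (2|11)=-1, (9|11)=+1; (−1)^{1·1·5}·(-1)^1·(+1)^1 = +1.
v=∞: 1078282205 > 0 and 95381 > 0  ⇒  (a,b)_∞ = +1.
v=7: a=7^-1·(≡4), b=7^-2·(≡6) mod 7; (4|7)=+1, (6|7)=-1; (−1)^{-1·-2·3}·(+1)^-2·(-1)^-1 = -1.
v=17: a=17^1·(≡11), b=17^0·(≡3) mod 17; (11|17)=-1, (3|17)=-1; (−1)^{1·0·8}·(-1)^0·(-1)^1 = -1.
v=29: a=29^1·(≡10), b=29^1·(≡19) mod 29; (10|29)=-1, (19|29)=-1; (−1)^{1·1·14}·(-1)^1·(-1)^1 = +1.
v=19: a=19^1·(≡7), b=19^0·(≡16) mod 19; (7|19)=+1, (16|19)=+1; (−1)^{1·0·9}·(+1)^0·(+1)^1 = +1.
v=2: v_2(a)=4, v_2(b)=4; units ≡ 5, 5 (mod 8); ε·ε+αω+βω = 0·0+4·1+4·1 ≡ 0  ⇒  (a,b)_2 = +1.
v=23: a=23^1·(≡11), b=23^1·(≡7) mod 23; (11|23)=-1, (7|23)=-1; (−1)^{1·1·11}·(-1)^1·(-1)^1 = -1.
Ram(1078282205, 95381) = {7, 13, 17, 23}; no ℚ_7-point on the conic.

[7, 13, 17, 23]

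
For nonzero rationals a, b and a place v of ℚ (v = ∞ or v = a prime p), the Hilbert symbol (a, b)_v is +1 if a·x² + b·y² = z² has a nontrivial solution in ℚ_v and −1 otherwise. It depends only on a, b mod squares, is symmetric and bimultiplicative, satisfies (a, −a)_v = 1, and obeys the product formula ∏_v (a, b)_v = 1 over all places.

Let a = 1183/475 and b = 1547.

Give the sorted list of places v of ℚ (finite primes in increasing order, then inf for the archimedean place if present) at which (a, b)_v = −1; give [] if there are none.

Mod squares: a ≡ 133, b ≡ 1547. Check v ∈ {∞, 2, 5, 7, 13, 17, 19}.
v=19: a=19^-1·(≡4), b=19^0·(≡8) mod 19; (4|19)=+1, (8|19)=-1; (−1)^{-1·0·9}·(+1)^0·(-1)^-1 = -1.
v=5: a=5^-2·(≡2), b=5^0·(≡2) mod 5; (2|5)=-1, (2|5)=-1; (−1)^{-2·0·2}·(-1)^0·(-1)^-2 = +1.
v=13: a=13^2·(≡1), b=13^1·(≡2) mod 13; (1|13)=+1, (2|13)=-1; (−1)^{2·1·6}·(+1)^1·(-1)^2 = +1.
v=∞: 133 > 0 and 1547 > 0  ⇒  (a,b)_∞ = +1.
v=7: a=7^1·(≡6), b=7^1·(≡4) mod 7; (6|7)=-1, (4|7)=+1; (−1)^{1·1·3}·(-1)^1·(+1)^1 = +1.
v=17: a=17^0·(≡7), b=17^1·(≡6) mod 17; (7|17)=-1, (6|17)=-1; (−1)^{0·1·8}·(-1)^1·(-1)^0 = -1.
v=2: v_2(a)=0, v_2(b)=0; units ≡ 5, 3 (mod 8); ε·ε+αω+βω = 0·1+0·1+0·1 ≡ 0  ⇒  (a,b)_2 = +1.
|Ram(133, 1547)| = 2, even; anisotropic at {17, 19}.

[17, 19]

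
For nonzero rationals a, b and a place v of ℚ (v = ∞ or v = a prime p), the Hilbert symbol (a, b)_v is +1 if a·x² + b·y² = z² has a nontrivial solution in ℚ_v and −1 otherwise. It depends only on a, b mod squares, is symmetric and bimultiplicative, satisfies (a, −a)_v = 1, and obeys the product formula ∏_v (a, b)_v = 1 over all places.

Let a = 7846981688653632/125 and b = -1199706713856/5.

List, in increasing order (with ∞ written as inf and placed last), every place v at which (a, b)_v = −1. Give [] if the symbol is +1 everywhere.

Mod squares: a ≡ 8060465, b ≡ -24955. Check v ∈ {∞, 2, 3, 5, 7, 17, 19, 23, 31}.
v=7: a=7^1·(≡1), b=7^1·(≡3) mod 7; (1|7)=+1, (3|7)=-1; (−1)^{1·1·3}·(+1)^1·(-1)^1 = +1.
v=3: a=3^6·(≡2), b=3^2·(≡2) mod 3; (2|3)=-1, (2|3)=-1; (−1)^{6·2·1}·(-1)^2·(-1)^6 = +1.
v=17: a=17^3·(≡16), b=17^2·(≡13) mod 17; (16|17)=+1, (13|17)=+1; (−1)^{3·2·8}·(+1)^2·(+1)^3 = +1.
v=31: a=31^1·(≡7), b=31^1·(≡18) mod 31; (7|31)=+1, (18|31)=+1; (−1)^{1·1·15}·(+1)^1·(+1)^1 = -1.
v=2: v_2(a)=6, v_2(b)=8; units ≡ 1, 5 (mod 8); ε·ε+αω+βω = 0·0+6·1+8·0 ≡ 0  ⇒  (a,b)_2 = +1.
v=5: a=5^-3·(≡2), b=5^-1·(≡4) mod 5; (2|5)=-1, (4|5)=+1; (−1)^{-3·-1·2}·(-1)^-1·(+1)^-3 = -1.
v=19: a=19^3·(≡10), b=19^2·(≡5) mod 19; (10|19)=-1, (5|19)=+1; (−1)^{3·2·9}·(-1)^2·(+1)^3 = +1.
v=∞: 8060465 > 0 and -24955 < 0  ⇒  (a,b)_∞ = +1.
v=23: a=23^1·(≡12), b=23^1·(≡15) mod 23; (12|23)=+1, (15|23)=-1; (−1)^{1·1·11}·(+1)^1·(-1)^1 = +1.
Ram(8060465, -24955) = {5, 31}; no ℚ_5-point on the conic.

[5, 31]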